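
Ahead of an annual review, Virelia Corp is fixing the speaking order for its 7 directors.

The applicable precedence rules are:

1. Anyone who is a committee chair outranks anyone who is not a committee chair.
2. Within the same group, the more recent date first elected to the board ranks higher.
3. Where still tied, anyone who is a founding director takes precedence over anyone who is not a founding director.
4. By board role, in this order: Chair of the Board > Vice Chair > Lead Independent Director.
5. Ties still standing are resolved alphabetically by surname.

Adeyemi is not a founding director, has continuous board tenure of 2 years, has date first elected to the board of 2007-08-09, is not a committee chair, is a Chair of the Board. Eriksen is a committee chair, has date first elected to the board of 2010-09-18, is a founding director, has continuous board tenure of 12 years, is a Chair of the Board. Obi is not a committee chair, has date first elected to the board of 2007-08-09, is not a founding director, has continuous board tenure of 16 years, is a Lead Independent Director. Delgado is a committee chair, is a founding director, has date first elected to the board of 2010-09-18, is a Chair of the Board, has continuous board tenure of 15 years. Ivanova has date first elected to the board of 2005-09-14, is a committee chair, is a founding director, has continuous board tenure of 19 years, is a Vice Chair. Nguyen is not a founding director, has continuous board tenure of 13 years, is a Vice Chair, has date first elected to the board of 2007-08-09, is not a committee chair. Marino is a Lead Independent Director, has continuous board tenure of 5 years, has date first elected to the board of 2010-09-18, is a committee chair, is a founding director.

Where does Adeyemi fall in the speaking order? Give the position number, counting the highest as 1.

5

By the first rule: Delgado, Eriksen, Marino and Ivanova (each a committee chair); then Adeyemi, Nguyen and Obi (each not a committee chair).
Among Delgado, Eriksen, Marino and Ivanova, by date first elected to the board (later first): Delgado, Eriksen and Marino (2010-09-18) before Ivanova (2005-09-14).
Delgado, Eriksen and Marino are each a founding director, so the next rule applies.
Among Delgado, Eriksen and Marino, by board role: Delgado and Eriksen (Chair of the Board) before Marino (Lead Independent Director).
Among Delgado and Eriksen, alphabetically by surname: Delgado before Eriksen.
Adeyemi, Nguyen and Obi all have date first elected to the board 2007-08-09, so the next rule applies.
Adeyemi, Nguyen and Obi are each not a founding director, so the next rule applies.
Among Adeyemi, Nguyen and Obi, by board role: Adeyemi (Chair of the Board) before Nguyen (Vice Chair) before Obi (Lead Independent Director).
Order: Delgado, Eriksen, Marino, Ivanova, Adeyemi, Nguyen, Obi. So position 5.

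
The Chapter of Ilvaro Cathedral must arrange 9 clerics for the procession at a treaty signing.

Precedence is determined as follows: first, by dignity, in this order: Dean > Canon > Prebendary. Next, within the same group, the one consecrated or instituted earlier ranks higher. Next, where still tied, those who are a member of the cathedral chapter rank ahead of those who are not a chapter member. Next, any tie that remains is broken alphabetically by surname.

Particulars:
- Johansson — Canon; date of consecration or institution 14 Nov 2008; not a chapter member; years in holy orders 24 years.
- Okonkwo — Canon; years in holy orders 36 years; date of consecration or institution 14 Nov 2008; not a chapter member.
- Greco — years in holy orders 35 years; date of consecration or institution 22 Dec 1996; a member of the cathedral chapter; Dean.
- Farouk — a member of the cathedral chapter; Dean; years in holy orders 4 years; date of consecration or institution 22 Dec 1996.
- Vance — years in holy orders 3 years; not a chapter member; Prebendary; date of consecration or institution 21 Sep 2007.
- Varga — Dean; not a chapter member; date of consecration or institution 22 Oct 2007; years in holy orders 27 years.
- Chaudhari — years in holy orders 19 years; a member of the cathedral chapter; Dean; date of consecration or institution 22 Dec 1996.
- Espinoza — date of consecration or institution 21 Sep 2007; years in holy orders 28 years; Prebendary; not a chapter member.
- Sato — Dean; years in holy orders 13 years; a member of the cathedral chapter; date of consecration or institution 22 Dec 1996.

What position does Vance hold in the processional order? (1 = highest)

By dignity: Chaudhari, Farouk, Greco, Sato and Varga (Dean); then Johansson and Okonkwo (Canon); then Espinoza and Vance (Prebendary).
Among Chaudhari, Farouk, Greco, Sato and Varga, by date of consecration or institution (earlier first): Chaudhari, Farouk, Greco and Sato (22 Dec 1996) before Varga (22 Oct 2007).
Chaudhari, Farouk, Greco and Sato are each a member of the cathedral chapter, so the next rule applies.
Among Chaudhari, Farouk, Greco and Sato, alphabetically by surname: Chaudhari before Farouk before Greco before Sato.
Johansson and Okonkwo both have date of consecration or institution 14 Nov 2008, so the next rule applies.
Johansson and Okonkwo are each not a chapter member, so the next rule applies.
Among Johansson and Okonkwo, alphabetically by surname: Johansson before Okonkwo.
Espinoza and Vance both have date of consecration or institution 21 Sep 2007, so the next rule applies.
Espinoza and Vance are each not a chapter member, so the next rule applies.
Among Espinoza and Vance, alphabetically by surname: Espinoza before Vance.
Order: Chaudhari, Farouk, Greco, Sato, Varga, Johansson, Okonkwo, Espinoza, Vance. So position 9.

9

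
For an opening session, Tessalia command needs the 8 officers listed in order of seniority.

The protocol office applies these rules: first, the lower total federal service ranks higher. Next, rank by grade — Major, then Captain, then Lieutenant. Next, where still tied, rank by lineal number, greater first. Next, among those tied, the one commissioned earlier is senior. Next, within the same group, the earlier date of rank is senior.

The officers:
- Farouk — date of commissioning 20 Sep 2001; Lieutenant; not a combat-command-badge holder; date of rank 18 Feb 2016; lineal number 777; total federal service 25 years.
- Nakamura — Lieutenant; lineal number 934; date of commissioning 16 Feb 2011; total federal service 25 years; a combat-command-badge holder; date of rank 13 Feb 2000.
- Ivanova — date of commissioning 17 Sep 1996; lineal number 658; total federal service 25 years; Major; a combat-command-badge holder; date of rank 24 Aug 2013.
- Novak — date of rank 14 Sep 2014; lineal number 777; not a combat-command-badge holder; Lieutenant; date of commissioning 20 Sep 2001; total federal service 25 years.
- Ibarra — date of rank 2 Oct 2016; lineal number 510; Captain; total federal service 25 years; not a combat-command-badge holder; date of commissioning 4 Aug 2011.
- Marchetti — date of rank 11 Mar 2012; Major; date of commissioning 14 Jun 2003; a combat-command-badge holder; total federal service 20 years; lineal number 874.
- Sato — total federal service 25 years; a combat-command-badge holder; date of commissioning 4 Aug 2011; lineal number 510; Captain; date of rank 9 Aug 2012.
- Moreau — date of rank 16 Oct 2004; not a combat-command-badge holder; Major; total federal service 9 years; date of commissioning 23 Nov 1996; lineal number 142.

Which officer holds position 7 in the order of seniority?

By total federal service (lower first): Moreau (9 years); then Marchetti (20 years); then Ivanova, Sato, Ibarra, Nakamura, Novak and Farouk (each 25 years).
Among Ivanova, Sato, Ibarra, Nakamura, Novak and Farouk, by grade: Ivanova (Major) before Sato and Ibarra (Captain) before Nakamura, Novak and Farouk (Lieutenant).
Sato and Ibarra both have lineal number 510, so the next rule applies.
Sato and Ibarra both have date of commissioning 4 Aug 2011, so the next rule applies.
Among Sato and Ibarra, by date of rank (earlier first): Sato (9 Aug 2012) before Ibarra (2 Oct 2016).
Among Nakamura, Novak and Farouk, by lineal number (higher first): Nakamura (934) before Novak and Farouk (777).
Novak and Farouk both have date of commissioning 20 Sep 2001, so the next rule applies.
Among Novak and Farouk, by date of rank (earlier first): Novak (14 Sep 2014) before Farouk (18 Feb 2016).
Order: Moreau, Marchetti, Ivanova, Sato, Ibarra, Nakamura, Novak, Farouk.

Novak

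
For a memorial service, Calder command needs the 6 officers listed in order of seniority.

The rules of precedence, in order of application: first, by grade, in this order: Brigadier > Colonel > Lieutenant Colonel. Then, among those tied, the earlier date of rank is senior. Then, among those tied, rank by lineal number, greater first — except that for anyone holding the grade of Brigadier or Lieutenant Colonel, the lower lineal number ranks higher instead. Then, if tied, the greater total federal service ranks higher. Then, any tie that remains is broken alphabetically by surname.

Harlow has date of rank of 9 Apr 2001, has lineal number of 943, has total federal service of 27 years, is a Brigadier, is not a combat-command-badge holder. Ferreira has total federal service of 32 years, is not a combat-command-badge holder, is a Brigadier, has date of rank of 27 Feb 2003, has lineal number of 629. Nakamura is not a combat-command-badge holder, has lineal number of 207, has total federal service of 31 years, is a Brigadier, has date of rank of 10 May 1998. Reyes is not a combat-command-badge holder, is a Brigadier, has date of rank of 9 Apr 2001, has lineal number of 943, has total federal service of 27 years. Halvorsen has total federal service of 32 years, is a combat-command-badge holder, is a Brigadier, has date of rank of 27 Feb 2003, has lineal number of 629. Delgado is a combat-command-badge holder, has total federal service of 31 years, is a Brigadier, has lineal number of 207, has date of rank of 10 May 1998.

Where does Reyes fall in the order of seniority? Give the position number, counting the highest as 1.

By grade: Delgado, Nakamura, Harlow, Reyes, Ferreira and Halvorsen (Brigadier).
Among Delgado, Nakamura, Harlow, Reyes, Ferreira and Halvorsen, by date of rank (earlier first): Delgado and Nakamura (10 May 1998) before Harlow and Reyes (9 Apr 2001) before Ferreira and Halvorsen (27 Feb 2003).
Delgado and Nakamura both have lineal number 207, so the next rule applies.
Delgado and Nakamura both have total federal service 31 years, so the next rule applies.
Among Delgado and Nakamura, alphabetically by surname: Delgado before Nakamura.
Harlow and Reyes both have lineal number 943, so the next rule applies.
Harlow and Reyes both have total federal service 27 years, so the next rule applies.
Among Harlow and Reyes, alphabetically by surname: Harlow before Reyes.
Ferreira and Halvorsen both have lineal number 629, so the next rule applies.
Ferreira and Halvorsen both have total federal service 32 years, so the next rule applies.
Among Ferreira and Halvorsen, alphabetically by surname: Ferreira before Halvorsen.
Order: Delgado, Nakamura, Harlow, Reyes, Ferreira, Halvorsen. So position 4.

4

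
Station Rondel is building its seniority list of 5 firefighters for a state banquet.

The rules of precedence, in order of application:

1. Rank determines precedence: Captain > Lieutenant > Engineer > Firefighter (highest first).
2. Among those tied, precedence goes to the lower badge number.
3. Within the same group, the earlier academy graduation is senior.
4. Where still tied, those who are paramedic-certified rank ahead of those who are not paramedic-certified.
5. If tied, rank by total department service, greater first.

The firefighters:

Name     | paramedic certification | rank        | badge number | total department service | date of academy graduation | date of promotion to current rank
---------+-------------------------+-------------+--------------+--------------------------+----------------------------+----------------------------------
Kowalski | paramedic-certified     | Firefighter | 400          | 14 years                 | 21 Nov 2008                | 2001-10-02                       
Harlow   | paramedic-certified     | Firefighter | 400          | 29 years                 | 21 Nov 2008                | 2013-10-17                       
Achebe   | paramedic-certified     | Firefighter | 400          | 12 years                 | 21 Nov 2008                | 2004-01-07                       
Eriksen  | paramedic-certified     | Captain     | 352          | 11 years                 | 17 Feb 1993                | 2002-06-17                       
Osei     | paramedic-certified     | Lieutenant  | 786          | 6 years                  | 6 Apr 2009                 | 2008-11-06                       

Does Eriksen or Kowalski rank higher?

By rank: Eriksen (Captain); then Osei (Lieutenant); then Harlow, Kowalski and Achebe (Firefighter).
Harlow, Kowalski and Achebe all have badge number 400, so the next rule applies.
Harlow, Kowalski and Achebe all have date of academy graduation 21 Nov 2008, so the next rule applies.
Harlow, Kowalski and Achebe are each paramedic-certified, so the next rule applies.
Among Harlow, Kowalski and Achebe, by total department service (higher first): Harlow (29 years) before Kowalski (14 years) before Achebe (12 years).
So Eriksen takes precedence.

Eriksen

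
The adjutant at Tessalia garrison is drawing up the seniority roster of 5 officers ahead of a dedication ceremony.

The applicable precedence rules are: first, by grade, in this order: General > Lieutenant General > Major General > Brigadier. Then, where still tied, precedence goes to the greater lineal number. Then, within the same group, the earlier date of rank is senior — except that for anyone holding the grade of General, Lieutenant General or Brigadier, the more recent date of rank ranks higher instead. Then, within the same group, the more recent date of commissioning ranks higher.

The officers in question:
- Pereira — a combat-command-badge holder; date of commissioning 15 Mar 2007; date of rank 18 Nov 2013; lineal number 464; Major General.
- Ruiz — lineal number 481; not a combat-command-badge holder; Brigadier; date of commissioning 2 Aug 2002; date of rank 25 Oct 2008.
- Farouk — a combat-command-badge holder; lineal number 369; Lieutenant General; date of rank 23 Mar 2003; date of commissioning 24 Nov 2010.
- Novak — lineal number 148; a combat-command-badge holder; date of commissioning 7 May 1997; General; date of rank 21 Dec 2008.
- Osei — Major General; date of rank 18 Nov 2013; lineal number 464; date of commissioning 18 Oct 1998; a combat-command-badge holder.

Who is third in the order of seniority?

By grade: Novak (General); then Farouk (Lieutenant General); then Pereira and Osei (Major General); then Ruiz (Brigadier).
Pereira and Osei both have lineal number 464, so the next rule applies.
Pereira and Osei both have date of rank 18 Nov 2013, so the next rule applies.
Among Pereira and Osei, by date of commissioning (later first): Pereira (15 Mar 2007) before Osei (18 Oct 1998).
Order: Novak, Farouk, Pereira, Osei, Ruiz.

Pereira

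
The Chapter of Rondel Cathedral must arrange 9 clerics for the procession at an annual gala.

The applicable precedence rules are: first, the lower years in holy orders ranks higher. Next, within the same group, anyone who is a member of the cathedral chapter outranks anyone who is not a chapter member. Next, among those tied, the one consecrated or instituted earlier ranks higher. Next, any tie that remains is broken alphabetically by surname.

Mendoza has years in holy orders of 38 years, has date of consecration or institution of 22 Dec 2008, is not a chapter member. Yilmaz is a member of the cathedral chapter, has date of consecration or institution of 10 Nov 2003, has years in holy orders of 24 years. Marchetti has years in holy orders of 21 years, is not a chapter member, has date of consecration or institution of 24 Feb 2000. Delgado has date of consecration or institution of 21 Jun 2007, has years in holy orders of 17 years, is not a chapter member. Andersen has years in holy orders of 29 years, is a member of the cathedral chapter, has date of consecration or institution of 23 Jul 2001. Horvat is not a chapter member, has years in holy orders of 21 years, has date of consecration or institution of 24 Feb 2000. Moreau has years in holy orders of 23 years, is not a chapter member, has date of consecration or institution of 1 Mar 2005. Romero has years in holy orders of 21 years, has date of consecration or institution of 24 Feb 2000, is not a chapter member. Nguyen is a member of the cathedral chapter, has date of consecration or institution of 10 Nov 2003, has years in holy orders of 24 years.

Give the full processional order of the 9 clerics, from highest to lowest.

Delgado, Horvat, Marchetti, Romero, Moreau, Nguyen, Yilmaz, Andersen, Mendoza

By years in holy orders (lower first): Delgado (17 years); then Horvat, Marchetti and Romero (each 21 years); then Moreau (23 years); then Nguyen and Yilmaz (both 24 years); then Andersen (29 years); then Mendoza (38 years).
Horvat, Marchetti and Romero are each not a chapter member, so the next rule applies.
Horvat, Marchetti and Romero all have date of consecration or institution 24 Feb 2000, so the next rule applies.
Among Horvat, Marchetti and Romero, alphabetically by surname: Horvat before Marchetti before Romero.
Nguyen and Yilmaz are each a member of the cathedral chapter, so the next rule applies.
Nguyen and Yilmaz both have date of consecration or institution 10 Nov 2003, so the next rule applies.
Among Nguyen and Yilmaz, alphabetically by surname: Nguyen before Yilmaz.
Full order: Delgado, Horvat, Marchetti, Romero, Moreau, Nguyen, Yilmaz, Andersen, Mendoza.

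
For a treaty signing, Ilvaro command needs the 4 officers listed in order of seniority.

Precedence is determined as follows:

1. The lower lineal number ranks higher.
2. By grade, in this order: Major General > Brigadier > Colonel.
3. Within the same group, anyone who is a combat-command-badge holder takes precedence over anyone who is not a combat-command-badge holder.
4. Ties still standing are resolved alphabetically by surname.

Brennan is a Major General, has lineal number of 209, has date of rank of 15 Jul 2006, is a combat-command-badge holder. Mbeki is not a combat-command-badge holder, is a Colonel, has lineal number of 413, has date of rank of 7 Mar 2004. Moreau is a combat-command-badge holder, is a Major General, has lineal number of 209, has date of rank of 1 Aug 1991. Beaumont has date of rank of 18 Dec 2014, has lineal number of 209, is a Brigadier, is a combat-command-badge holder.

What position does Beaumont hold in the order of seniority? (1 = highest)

By lineal number (lower first): Brennan, Moreau and Beaumont (each 209); then Mbeki (413).
Among Brennan, Moreau and Beaumont, by grade: Brennan and Moreau (Major General) before Beaumont (Brigadier).
Brennan and Moreau are each a combat-command-badge holder, so the next rule applies.
Among Brennan and Moreau, alphabetically by surname: Brennan before Moreau.
Order: Brennan, Moreau, Beaumont, Mbeki. So position 3.

3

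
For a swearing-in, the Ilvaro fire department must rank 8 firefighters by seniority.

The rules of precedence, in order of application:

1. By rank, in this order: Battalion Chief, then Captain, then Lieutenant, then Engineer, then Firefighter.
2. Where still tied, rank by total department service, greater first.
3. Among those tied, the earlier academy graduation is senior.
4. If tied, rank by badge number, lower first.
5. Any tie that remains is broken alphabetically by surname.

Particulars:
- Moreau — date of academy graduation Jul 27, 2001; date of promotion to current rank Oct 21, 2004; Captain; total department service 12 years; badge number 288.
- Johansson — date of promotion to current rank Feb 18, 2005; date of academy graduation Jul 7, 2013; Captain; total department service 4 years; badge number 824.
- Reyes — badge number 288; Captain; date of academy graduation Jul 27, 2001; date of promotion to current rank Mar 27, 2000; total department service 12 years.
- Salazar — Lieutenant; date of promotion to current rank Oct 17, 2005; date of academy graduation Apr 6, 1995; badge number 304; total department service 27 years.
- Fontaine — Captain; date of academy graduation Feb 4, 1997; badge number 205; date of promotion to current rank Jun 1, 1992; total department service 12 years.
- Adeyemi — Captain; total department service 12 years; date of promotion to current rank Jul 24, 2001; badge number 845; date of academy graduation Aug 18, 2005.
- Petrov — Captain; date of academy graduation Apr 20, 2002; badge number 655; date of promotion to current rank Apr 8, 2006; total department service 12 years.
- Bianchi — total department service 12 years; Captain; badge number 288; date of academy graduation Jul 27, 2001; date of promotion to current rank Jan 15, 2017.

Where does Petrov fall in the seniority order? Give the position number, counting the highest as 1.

By rank: Fontaine, Bianchi, Moreau, Reyes, Petrov, Adeyemi and Johansson (Captain); then Salazar (Lieutenant).
Among Fontaine, Bianchi, Moreau, Reyes, Petrov, Adeyemi and Johansson, by total department service (higher first): Fontaine, Bianchi, Moreau, Reyes, Petrov and Adeyemi (12 years) before Johansson (4 years).
Among Fontaine, Bianchi, Moreau, Reyes, Petrov and Adeyemi, by date of academy graduation (earlier first): Fontaine (Feb 4, 1997) before Bianchi, Moreau and Reyes (Jul 27, 2001) before Petrov (Apr 20, 2002) before Adeyemi (Aug 18, 2005).
Bianchi, Moreau and Reyes all have badge number 288, so the next rule applies.
Among Bianchi, Moreau and Reyes, alphabetically by surname: Bianchi before Moreau before Reyes.
Order: Fontaine, Bianchi, Moreau, Reyes, Petrov, Adeyemi, Johansson, Salazar. So position 5.

5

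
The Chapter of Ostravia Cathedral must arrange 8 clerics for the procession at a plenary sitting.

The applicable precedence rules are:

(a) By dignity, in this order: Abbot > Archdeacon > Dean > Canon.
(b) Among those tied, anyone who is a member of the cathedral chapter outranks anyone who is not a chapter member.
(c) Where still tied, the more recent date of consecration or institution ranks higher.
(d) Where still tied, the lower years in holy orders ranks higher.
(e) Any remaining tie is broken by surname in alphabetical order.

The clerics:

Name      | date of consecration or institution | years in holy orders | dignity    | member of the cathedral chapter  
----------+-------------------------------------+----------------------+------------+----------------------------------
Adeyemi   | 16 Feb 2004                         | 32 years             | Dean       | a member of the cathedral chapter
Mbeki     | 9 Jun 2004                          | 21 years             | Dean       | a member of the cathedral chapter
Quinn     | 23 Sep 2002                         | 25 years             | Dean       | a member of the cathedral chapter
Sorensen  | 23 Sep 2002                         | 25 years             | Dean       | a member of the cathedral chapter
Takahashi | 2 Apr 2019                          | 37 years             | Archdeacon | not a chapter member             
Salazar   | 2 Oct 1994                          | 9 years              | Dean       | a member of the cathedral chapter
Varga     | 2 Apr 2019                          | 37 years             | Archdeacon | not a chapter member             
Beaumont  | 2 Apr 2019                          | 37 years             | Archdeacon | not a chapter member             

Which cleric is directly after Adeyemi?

Quinn

By dignity: Beaumont, Takahashi and Varga (Archdeacon); then Mbeki, Adeyemi, Quinn, Sorensen and Salazar (Dean).
Beaumont, Takahashi and Varga are each not a chapter member, so the next rule applies.
Beaumont, Takahashi and Varga all have date of consecration or institution 2 Apr 2019, so the next rule applies.
Beaumont, Takahashi and Varga all have years in holy orders 37 years, so the next rule applies.
Among Beaumont, Takahashi and Varga, alphabetically by surname: Beaumont before Takahashi before Varga.
Mbeki, Adeyemi, Quinn, Sorensen and Salazar are each a member of the cathedral chapter, so the next rule applies.
Among Mbeki, Adeyemi, Quinn, Sorensen and Salazar, by date of consecration or institution (later first): Mbeki (9 Jun 2004) before Adeyemi (16 Feb 2004) before Quinn and Sorensen (23 Sep 2002) before Salazar (2 Oct 1994).
Quinn and Sorensen both have years in holy orders 25 years, so the next rule applies.
Among Quinn and Sorensen, alphabetically by surname: Quinn before Sorensen.
Order: Beaumont, Takahashi, Varga, Mbeki, Adeyemi, Quinn, Sorensen, Salazar.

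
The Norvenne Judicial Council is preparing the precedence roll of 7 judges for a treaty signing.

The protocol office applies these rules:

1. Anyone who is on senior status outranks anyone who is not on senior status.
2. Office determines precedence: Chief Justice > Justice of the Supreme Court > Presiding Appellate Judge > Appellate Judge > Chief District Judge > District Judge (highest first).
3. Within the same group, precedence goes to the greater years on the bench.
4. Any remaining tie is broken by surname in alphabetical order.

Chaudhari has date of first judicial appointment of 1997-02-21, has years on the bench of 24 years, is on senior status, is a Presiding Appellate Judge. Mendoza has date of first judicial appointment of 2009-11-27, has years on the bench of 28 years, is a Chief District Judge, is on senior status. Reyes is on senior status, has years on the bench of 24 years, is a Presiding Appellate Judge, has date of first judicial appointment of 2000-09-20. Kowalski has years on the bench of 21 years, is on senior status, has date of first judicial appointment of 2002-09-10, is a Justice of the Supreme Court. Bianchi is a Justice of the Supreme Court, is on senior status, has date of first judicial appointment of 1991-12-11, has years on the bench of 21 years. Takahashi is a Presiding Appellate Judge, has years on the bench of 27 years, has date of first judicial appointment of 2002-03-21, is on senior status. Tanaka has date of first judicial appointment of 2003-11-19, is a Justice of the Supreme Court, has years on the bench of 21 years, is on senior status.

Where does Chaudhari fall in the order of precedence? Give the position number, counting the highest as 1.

By the first rule: Bianchi, Kowalski, Tanaka, Takahashi, Chaudhari, Reyes and Mendoza (each on senior status).
Among Bianchi, Kowalski, Tanaka, Takahashi, Chaudhari, Reyes and Mendoza, by office: Bianchi, Kowalski and Tanaka (Justice of the Supreme Court) before Takahashi, Chaudhari and Reyes (Presiding Appellate Judge) before Mendoza (Chief District Judge).
Bianchi, Kowalski and Tanaka all have years on the bench 21 years, so the next rule applies.
Among Bianchi, Kowalski and Tanaka, alphabetically by surname: Bianchi before Kowalski before Tanaka.
Among Takahashi, Chaudhari and Reyes, by years on the bench (higher first): Takahashi (27 years) before Chaudhari and Reyes (24 years).
Among Chaudhari and Reyes, alphabetically by surname: Chaudhari before Reyes.
Order: Bianchi, Kowalski, Tanaka, Takahashi, Chaudhari, Reyes, Mendoza. So position 5.

5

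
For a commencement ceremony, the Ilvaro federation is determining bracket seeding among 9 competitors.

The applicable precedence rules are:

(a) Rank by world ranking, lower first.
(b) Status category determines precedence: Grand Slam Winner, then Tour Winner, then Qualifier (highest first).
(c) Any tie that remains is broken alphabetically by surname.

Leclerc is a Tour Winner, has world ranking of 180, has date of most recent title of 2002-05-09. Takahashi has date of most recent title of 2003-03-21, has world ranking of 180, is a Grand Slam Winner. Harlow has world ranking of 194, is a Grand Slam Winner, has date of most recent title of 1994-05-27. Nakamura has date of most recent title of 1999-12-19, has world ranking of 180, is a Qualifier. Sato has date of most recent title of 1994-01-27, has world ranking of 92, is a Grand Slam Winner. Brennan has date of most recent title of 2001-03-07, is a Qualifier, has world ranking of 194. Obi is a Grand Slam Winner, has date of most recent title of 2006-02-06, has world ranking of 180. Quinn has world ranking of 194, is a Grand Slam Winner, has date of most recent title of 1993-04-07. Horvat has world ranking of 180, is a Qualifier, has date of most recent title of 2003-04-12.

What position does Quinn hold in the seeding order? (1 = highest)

8

By world ranking (lower first): Sato (92); then Obi, Takahashi, Leclerc, Horvat and Nakamura (each 180); then Harlow, Quinn and Brennan (each 194).
Among Obi, Takahashi, Leclerc, Horvat and Nakamura, by status category: Obi and Takahashi (Grand Slam Winner) before Leclerc (Tour Winner) before Horvat and Nakamura (Qualifier).
Among Obi and Takahashi, alphabetically by surname: Obi before Takahashi.
Among Horvat and Nakamura, alphabetically by surname: Horvat before Nakamura.
Among Harlow, Quinn and Brennan, by status category: Harlow and Quinn (Grand Slam Winner) before Brennan (Qualifier).
Among Harlow and Quinn, alphabetically by surname: Harlow before Quinn.
Order: Sato, Obi, Takahashi, Leclerc, Horvat, Nakamura, Harlow, Quinn, Brennan. So position 8.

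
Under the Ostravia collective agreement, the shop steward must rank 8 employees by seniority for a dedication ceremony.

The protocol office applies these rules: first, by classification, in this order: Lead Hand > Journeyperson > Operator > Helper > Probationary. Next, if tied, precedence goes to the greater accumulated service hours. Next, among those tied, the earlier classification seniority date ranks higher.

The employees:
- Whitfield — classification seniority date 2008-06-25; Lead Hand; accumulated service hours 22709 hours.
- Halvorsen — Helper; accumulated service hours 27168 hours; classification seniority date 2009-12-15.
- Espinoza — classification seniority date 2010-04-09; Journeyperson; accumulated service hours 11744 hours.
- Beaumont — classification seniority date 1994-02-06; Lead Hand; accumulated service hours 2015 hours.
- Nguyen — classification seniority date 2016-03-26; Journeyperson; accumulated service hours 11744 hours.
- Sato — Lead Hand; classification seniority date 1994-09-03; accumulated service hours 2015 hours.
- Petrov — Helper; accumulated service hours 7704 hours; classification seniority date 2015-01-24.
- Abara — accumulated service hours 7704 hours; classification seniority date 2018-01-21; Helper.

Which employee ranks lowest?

Abara

By classification: Whitfield, Beaumont and Sato (Lead Hand); then Espinoza and Nguyen (Journeyperson); then Halvorsen, Petrov and Abara (Helper).
Among Whitfield, Beaumont and Sato, by accumulated service hours (higher first): Whitfield (22709 hours) before Beaumont and Sato (2015 hours).
Among Beaumont and Sato, by classification seniority date (earlier first): Beaumont (1994-02-06) before Sato (1994-09-03).
Espinoza and Nguyen both have accumulated service hours 11744 hours, so the next rule applies.
Among Espinoza and Nguyen, by classification seniority date (earlier first): Espinoza (2010-04-09) before Nguyen (2016-03-26).
Among Halvorsen, Petrov and Abara, by accumulated service hours (higher first): Halvorsen (27168 hours) before Petrov and Abara (7704 hours).
Among Petrov and Abara, by classification seniority date (earlier first): Petrov (2015-01-24) before Abara (2018-01-21).
Order: Whitfield, Beaumont, Sato, Espinoza, Nguyen, Halvorsen, Petrov, Abara.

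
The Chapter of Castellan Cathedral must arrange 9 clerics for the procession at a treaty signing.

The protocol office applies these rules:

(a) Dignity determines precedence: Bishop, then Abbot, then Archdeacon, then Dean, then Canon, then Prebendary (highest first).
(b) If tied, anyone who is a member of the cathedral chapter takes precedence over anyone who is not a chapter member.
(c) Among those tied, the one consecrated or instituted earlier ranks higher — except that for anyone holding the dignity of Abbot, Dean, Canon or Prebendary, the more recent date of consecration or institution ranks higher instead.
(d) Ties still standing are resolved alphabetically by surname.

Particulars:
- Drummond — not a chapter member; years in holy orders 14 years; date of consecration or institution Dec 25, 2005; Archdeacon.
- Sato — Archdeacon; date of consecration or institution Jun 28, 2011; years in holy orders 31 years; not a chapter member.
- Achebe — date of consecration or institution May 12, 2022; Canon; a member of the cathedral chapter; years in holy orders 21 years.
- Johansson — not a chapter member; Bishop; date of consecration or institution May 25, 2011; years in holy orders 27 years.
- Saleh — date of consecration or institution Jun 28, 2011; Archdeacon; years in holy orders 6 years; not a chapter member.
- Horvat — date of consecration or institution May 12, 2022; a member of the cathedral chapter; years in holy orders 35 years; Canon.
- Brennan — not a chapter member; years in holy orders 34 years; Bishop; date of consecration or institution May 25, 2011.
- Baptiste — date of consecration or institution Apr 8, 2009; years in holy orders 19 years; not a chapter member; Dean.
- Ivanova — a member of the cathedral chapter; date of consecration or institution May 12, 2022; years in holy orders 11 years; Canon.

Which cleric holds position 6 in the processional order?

Baptiste

By dignity: Brennan and Johansson (Bishop); then Drummond, Saleh and Sato (Archdeacon); then Baptiste (Dean); then Achebe, Horvat and Ivanova (Canon).
Brennan and Johansson are each not a chapter member, so the next rule applies.
Brennan and Johansson both have date of consecration or institution May 25, 2011, so the next rule applies.
Among Brennan and Johansson, alphabetically by surname: Brennan before Johansson.
Drummond, Saleh and Sato are each not a chapter member, so the next rule applies.
Among Drummond, Saleh and Sato, by date of consecration or institution (earlier first): Drummond (Dec 25, 2005) before Saleh and Sato (Jun 28, 2011).
Among Saleh and Sato, alphabetically by surname: Saleh before Sato.
Achebe, Horvat and Ivanova are each a member of the cathedral chapter, so the next rule applies.
Achebe, Horvat and Ivanova all have date of consecration or institution May 12, 2022, so the next rule applies.
Among Achebe, Horvat and Ivanova, alphabetically by surname: Achebe before Horvat before Ivanova.
Order: Brennan, Johansson, Drummond, Saleh, Sato, Baptiste, Achebe, Horvat, Ivanova.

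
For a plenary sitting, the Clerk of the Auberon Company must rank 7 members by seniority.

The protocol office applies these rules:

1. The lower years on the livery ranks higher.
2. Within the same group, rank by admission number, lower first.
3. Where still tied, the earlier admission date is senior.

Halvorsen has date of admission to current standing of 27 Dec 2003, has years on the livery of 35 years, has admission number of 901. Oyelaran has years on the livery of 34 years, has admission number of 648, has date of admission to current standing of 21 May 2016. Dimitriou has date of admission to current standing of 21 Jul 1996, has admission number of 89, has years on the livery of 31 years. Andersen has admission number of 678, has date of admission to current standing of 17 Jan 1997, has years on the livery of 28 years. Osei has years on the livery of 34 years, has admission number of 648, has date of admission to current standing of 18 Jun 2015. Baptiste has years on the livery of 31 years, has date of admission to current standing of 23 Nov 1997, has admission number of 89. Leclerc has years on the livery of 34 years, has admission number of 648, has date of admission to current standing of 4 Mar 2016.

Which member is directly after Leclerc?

By years on the livery (lower first): Andersen (28 years); then Dimitriou and Baptiste (both 31 years); then Osei, Leclerc and Oyelaran (each 34 years); then Halvorsen (35 years).
Dimitriou and Baptiste both have admission number 89, so the next rule applies.
Among Dimitriou and Baptiste, by date of admission to current standing (earlier first): Dimitriou (21 Jul 1996) before Baptiste (23 Nov 1997).
Osei, Leclerc and Oyelaran all have admission number 648, so the next rule applies.
Among Osei, Leclerc and Oyelaran, by date of admission to current standing (earlier first): Osei (18 Jun 2015) before Leclerc (4 Mar 2016) before Oyelaran (21 May 2016).
Order: Andersen, Dimitriou, Baptiste, Osei, Leclerc, Oyelaran, Halvorsen.

Oyelaran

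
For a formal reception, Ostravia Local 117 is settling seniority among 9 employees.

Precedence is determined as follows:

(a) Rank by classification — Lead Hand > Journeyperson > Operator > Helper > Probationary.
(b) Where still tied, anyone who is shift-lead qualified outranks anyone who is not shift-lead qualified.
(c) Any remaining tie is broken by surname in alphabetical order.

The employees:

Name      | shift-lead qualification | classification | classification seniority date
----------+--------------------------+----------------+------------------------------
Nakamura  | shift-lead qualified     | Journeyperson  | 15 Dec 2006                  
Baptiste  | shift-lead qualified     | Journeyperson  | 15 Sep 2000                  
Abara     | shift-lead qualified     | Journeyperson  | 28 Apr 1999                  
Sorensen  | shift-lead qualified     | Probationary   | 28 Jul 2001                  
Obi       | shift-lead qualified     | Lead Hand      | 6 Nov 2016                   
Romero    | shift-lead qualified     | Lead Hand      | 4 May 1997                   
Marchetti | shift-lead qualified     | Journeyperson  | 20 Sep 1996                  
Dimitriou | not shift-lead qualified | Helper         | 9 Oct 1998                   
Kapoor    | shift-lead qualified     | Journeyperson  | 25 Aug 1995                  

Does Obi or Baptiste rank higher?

Obi

By classification: Obi and Romero (Lead Hand); then Abara, Baptiste, Kapoor, Marchetti and Nakamura (Journeyperson); then Dimitriou (Helper); then Sorensen (Probationary).
Obi and Romero are each shift-lead qualified, so the next rule applies.
Among Obi and Romero, alphabetically by surname: Obi before Romero.
Abara, Baptiste, Kapoor, Marchetti and Nakamura are each shift-lead qualified, so the next rule applies.
Among Abara, Baptiste, Kapoor, Marchetti and Nakamura, alphabetically by surname: Abara before Baptiste before Kapoor before Marchetti before Nakamura.
So Obi takes precedence.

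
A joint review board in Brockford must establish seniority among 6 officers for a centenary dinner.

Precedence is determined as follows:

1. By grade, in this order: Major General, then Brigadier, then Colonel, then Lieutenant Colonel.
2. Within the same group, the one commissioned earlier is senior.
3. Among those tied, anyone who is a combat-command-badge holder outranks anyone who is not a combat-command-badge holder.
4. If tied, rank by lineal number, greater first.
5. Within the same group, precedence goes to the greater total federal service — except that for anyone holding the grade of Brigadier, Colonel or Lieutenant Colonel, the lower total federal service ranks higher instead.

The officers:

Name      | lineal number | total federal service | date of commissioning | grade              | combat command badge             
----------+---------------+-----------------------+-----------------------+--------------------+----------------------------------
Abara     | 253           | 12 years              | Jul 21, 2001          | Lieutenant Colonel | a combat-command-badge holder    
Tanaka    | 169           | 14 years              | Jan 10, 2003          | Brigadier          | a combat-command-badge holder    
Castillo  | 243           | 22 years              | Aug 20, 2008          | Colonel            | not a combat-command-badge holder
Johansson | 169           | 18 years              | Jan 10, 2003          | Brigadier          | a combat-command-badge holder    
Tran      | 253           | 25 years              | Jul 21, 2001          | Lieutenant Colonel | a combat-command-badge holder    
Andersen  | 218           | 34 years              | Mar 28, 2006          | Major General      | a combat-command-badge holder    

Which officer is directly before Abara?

Castillo

By grade: Andersen (Major General); then Tanaka and Johansson (Brigadier); then Castillo (Colonel); then Abara and Tran (Lieutenant Colonel).
Tanaka and Johansson both have date of commissioning Jan 10, 2003, so the next rule applies.
Tanaka and Johansson are each a combat-command-badge holder, so the next rule applies.
Tanaka and Johansson both have lineal number 169, so the next rule applies.
Among Tanaka and Johansson, by total federal service (lower first) (reversed rule for this group): Tanaka (14 years) before Johansson (18 years).
Abara and Tran both have date of commissioning Jul 21, 2001, so the next rule applies.
Abara and Tran are each a combat-command-badge holder, so the next rule applies.
Abara and Tran both have lineal number 253, so the next rule applies.
Among Abara and Tran, by total federal service (lower first) (reversed rule for this group): Abara (12 years) before Tran (25 years).
Order: Andersen, Tanaka, Johansson, Castillo, Abara, Tran.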